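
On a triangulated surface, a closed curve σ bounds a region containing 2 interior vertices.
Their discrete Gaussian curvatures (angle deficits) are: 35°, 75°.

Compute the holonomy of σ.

Holonomy = total enclosed curvature = 35° + 75° = 110°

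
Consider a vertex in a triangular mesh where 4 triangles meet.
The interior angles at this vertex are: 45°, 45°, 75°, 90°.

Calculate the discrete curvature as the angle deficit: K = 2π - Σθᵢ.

Sum of angles = 255°. K = 360° - 255° = 105° = 7π/12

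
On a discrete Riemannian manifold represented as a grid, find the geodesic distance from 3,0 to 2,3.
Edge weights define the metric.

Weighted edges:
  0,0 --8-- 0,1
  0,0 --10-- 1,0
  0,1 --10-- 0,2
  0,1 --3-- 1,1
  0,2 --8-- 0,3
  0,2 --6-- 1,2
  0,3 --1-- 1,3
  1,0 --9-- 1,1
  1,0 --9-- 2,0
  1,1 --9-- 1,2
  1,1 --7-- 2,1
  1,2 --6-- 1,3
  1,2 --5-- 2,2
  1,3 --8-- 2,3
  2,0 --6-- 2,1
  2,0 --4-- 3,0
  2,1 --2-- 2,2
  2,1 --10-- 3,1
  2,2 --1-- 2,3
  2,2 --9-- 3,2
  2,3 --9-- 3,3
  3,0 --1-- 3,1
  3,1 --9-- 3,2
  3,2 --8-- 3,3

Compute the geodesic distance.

Shortest path: 3,0 → 2,0 → 2,1 → 2,2 → 2,3, total weight = 13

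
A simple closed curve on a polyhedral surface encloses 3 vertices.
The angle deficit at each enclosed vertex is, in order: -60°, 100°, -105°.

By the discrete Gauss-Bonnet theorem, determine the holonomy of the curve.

Holonomy = total enclosed curvature = (-60°) + 100° + (-105°) = -65°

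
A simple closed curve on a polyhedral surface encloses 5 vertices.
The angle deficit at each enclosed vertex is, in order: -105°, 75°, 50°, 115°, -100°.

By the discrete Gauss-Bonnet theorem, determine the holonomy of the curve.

Holonomy = total enclosed curvature = (-105°) + 75° + 50° + 115° + (-100°) = 35°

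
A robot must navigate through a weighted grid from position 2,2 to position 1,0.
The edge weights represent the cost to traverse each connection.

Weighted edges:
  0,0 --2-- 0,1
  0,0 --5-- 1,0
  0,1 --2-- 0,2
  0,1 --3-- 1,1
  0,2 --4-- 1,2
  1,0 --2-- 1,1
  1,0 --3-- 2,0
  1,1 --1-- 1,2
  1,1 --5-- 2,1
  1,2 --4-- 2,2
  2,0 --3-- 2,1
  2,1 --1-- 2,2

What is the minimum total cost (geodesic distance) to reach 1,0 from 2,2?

Shortest path: 2,2 → 2,1 → 2,0 → 1,0, total weight = 7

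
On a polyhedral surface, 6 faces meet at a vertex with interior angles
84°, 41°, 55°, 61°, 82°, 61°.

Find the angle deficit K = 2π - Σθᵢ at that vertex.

Sum of angles = 384°. K = 360° - 384° = -24° = -2π/15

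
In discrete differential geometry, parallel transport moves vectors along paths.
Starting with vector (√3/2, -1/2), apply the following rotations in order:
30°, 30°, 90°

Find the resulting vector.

Total rotation: 30° + 30° + 90° = 150°. Final vector: (-0.5000, 0.8660)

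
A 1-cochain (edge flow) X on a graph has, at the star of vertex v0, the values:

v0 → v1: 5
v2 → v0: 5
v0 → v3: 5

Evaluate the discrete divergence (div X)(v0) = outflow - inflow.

Divergence = sum of outgoing flows = 5 + (-5) + 5 = 5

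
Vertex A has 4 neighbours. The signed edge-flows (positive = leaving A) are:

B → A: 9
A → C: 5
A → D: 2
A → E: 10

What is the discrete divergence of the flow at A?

Divergence = sum of outgoing flows = (-9) + 5 + 2 + 10 = 8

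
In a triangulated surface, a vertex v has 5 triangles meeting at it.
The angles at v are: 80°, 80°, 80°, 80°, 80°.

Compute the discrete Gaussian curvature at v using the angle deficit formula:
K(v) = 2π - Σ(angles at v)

Sum of angles = 400°. K = 360° - 400° = -40°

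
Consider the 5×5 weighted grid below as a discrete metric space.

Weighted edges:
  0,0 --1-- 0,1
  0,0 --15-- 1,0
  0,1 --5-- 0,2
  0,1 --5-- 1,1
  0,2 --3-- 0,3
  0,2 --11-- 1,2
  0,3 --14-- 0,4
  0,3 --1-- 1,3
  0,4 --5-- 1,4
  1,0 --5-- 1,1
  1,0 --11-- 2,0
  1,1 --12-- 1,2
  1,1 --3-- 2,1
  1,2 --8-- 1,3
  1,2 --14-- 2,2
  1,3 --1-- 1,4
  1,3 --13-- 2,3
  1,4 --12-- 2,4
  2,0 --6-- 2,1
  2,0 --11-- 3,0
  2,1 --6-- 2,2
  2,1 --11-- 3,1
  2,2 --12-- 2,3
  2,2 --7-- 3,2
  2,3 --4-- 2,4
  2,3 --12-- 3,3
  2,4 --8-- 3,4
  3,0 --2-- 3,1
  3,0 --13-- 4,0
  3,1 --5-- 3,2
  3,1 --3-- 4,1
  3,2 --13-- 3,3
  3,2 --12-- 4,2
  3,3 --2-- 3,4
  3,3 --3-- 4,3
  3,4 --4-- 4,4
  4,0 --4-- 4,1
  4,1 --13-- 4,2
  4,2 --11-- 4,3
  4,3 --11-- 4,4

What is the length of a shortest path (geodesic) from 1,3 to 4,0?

Shortest path: 1,3 → 0,3 → 0,2 → 0,1 → 1,1 → 2,1 → 3,1 → 4,1 → 4,0, total weight = 35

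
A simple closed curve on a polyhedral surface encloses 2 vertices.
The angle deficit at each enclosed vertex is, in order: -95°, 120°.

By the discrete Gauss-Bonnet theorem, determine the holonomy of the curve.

Holonomy = total enclosed curvature = (-95°) + 120° = 25°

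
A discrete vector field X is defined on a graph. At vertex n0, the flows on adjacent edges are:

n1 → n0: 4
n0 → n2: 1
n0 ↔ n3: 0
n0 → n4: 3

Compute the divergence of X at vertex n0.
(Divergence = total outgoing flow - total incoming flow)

Divergence = sum of outgoing flows = (-4) + 1 + 0 + 3 = 0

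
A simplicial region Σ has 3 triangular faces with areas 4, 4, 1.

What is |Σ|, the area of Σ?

4 + 4 + 1 = 9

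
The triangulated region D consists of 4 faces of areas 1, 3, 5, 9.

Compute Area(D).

1 + 3 + 5 + 9 = 18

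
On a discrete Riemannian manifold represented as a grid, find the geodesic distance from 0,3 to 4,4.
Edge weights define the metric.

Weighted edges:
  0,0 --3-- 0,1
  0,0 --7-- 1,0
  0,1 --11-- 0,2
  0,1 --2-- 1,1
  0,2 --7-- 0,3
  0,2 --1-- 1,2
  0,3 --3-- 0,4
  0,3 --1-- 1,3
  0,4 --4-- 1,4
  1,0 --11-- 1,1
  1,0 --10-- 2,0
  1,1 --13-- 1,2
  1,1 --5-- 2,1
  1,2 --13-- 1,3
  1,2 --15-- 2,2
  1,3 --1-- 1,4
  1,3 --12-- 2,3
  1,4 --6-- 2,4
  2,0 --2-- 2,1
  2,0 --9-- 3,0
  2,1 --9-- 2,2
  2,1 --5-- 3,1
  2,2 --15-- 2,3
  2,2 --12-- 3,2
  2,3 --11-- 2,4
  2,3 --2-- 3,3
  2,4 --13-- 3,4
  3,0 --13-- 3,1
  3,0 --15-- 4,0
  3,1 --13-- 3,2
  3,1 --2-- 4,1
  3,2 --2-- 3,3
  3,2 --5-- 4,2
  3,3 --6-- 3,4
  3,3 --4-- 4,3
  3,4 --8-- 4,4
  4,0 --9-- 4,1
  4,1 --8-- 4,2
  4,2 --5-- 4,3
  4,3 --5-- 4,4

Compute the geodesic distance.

Shortest path: 0,3 → 1,3 → 2,3 → 3,3 → 4,3 → 4,4, total weight = 24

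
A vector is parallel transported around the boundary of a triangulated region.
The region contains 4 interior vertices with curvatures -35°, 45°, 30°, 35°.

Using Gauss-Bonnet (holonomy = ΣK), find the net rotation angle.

Holonomy = total enclosed curvature = (-35°) + 45° + 30° + 35° = 75°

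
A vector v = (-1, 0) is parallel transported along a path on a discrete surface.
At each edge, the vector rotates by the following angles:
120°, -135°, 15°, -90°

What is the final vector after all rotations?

Total rotation: 120° + (-135°) + 15° + (-90°) = -90°. Final vector: (0, 1)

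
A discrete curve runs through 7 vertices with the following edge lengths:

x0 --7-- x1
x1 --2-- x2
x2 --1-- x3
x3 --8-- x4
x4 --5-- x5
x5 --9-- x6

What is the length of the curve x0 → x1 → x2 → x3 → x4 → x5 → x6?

Arc length = 7 + 2 + 1 + 8 + 5 + 9 = 32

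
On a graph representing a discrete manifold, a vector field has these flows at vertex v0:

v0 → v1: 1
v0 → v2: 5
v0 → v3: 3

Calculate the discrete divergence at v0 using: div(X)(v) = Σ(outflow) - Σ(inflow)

Divergence = sum of outgoing flows = 1 + 5 + 3 = 9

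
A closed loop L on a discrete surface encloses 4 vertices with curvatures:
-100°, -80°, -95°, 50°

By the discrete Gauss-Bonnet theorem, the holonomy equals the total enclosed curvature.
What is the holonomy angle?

Holonomy = total enclosed curvature = (-100°) + (-80°) + (-95°) + 50° = -225°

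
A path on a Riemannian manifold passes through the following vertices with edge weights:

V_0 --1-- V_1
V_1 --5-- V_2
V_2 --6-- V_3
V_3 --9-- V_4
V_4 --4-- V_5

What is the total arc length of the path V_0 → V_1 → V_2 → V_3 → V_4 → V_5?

Arc length = 1 + 5 + 6 + 9 + 4 = 25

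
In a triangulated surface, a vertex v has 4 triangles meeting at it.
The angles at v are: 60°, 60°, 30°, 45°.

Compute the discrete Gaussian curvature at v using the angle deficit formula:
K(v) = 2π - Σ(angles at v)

Sum of angles = 195°. K = 360° - 195° = 165°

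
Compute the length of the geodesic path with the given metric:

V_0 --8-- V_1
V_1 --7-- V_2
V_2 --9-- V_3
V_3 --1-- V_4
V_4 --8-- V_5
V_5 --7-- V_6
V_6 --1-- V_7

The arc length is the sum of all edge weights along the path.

Arc length = 8 + 7 + 9 + 1 + 8 + 7 + 1 = 41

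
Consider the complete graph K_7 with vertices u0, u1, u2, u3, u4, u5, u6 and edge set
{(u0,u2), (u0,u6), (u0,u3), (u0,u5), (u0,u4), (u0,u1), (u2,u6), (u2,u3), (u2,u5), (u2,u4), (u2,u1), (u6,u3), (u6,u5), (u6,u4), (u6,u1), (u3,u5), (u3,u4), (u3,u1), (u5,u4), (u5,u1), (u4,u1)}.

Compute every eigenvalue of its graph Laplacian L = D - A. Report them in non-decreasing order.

For the complete graph K_n, L = nI − J (J = all-ones matrix). J has eigenvalues n (once, eigenvector 𝟙) and 0 (multiplicity n−1), so L has eigenvalues 0 (once) and n (multiplicity n−1). Here n = 7: eigenvalue 0 once and 7 with multiplicity 6.
Laplacian eigenvalues (increasing order): [0.0, 7.0, 7.0, 7.0, 7.0, 7.0, 7.0]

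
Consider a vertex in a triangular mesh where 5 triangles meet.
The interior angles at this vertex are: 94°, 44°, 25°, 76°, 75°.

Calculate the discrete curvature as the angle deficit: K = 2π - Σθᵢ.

Sum of angles = 314°. K = 360° - 314° = 46° = 23π/90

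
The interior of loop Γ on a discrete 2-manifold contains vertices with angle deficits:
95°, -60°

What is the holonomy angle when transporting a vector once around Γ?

Holonomy = total enclosed curvature = 95° + (-60°) = 35°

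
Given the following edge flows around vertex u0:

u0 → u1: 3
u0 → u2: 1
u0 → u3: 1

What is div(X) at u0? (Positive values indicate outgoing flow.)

Divergence = sum of outgoing flows = 3 + 1 + 1 = 5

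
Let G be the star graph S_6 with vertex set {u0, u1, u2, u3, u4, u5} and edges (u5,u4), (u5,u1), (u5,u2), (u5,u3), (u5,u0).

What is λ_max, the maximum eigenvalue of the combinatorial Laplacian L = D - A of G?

The star S_6 is the complete bipartite graph K_{1,5} (one hub of degree 5, 5 leaves of degree 1). The Laplacian spectrum of K_{p,q} is 0, p (multiplicity q−1), q (multiplicity p−1), p+q. With p = 1, q = 5: 0 once, 1 with multiplicity 4, and 6 once. (Check: trace L = sum of degrees = 10 = 4·1 + 6.)
Laplacian eigenvalues: [0.0, 1.0, 1.0, 1.0, 1.0, 6.0]. Largest eigenvalue (spectral radius) = 6.0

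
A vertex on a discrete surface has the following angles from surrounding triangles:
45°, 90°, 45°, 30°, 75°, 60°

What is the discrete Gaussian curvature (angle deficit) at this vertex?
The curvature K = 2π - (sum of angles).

Sum of angles = 345°. K = 360° - 345° = 15°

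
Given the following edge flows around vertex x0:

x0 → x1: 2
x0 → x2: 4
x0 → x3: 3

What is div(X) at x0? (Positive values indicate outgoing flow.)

Divergence = sum of outgoing flows = 2 + 4 + 3 = 9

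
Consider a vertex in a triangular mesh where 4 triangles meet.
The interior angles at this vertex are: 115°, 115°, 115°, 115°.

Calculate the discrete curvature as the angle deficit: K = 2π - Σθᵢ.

Sum of angles = 460°. K = 360° - 460° = -100°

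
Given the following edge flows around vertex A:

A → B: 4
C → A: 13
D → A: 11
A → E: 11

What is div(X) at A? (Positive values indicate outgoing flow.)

Divergence = sum of outgoing flows = 4 + (-13) + (-11) + 11 = -9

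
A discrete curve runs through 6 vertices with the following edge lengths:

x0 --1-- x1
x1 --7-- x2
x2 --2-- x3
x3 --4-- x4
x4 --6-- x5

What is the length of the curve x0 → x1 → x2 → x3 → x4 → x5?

Arc length = 1 + 7 + 2 + 4 + 6 = 20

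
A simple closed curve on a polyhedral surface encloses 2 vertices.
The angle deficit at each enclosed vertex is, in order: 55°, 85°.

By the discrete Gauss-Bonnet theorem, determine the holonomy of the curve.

Holonomy = total enclosed curvature = 55° + 85° = 140°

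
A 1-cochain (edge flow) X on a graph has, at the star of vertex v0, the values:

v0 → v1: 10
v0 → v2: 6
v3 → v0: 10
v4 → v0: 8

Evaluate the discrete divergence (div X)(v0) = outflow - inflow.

Divergence = sum of outgoing flows = 10 + 6 + (-10) + (-8) = -2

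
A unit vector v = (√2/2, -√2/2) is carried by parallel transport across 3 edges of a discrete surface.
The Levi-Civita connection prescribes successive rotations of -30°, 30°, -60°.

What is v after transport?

Total rotation: (-30°) + 30° + (-60°) = -60°. Final vector: (-0.2588, -0.9659)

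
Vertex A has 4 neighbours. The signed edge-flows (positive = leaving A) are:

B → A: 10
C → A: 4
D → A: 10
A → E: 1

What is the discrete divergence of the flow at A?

Divergence = sum of outgoing flows = (-10) + (-4) + (-10) + 1 = -23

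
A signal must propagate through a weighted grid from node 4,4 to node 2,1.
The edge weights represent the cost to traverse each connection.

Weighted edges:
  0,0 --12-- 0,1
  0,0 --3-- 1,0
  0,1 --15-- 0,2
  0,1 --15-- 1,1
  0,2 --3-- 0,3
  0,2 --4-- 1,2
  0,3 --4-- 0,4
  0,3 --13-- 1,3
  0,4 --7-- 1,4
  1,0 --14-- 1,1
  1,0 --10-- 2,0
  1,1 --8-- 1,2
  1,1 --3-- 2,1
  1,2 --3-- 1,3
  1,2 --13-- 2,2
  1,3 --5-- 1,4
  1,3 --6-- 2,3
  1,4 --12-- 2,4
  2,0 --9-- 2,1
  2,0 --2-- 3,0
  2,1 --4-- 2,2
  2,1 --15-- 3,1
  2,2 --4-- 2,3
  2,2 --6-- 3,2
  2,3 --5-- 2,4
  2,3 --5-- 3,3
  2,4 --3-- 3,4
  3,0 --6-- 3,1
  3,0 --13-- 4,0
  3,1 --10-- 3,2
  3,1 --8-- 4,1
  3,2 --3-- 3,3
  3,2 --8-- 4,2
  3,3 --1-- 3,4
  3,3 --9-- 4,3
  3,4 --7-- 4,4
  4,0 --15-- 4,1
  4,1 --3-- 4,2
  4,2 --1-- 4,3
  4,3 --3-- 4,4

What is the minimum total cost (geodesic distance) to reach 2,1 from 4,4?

Shortest path: 4,4 → 3,4 → 3,3 → 3,2 → 2,2 → 2,1, total weight = 21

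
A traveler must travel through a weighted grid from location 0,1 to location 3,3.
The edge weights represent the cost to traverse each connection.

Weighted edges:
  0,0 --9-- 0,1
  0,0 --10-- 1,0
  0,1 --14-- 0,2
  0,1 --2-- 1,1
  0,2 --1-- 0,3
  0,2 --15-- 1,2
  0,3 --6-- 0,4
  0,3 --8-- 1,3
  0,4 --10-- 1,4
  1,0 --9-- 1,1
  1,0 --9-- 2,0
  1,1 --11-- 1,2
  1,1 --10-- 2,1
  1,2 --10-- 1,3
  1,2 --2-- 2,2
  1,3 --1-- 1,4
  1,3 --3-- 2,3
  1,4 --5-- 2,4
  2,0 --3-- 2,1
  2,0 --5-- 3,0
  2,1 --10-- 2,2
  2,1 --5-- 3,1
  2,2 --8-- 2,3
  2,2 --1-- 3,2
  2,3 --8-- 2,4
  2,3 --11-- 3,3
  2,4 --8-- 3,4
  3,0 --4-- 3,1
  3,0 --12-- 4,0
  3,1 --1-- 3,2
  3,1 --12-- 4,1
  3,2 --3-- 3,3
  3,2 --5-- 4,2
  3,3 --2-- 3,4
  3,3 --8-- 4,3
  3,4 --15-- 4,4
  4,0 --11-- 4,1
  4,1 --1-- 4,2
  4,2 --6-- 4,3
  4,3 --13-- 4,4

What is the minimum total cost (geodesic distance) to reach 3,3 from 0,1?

Shortest path: 0,1 → 1,1 → 1,2 → 2,2 → 3,2 → 3,3, total weight = 19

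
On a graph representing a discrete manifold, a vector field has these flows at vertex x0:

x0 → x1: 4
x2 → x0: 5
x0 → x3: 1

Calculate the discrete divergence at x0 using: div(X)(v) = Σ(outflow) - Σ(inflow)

Divergence = sum of outgoing flows = 4 + (-5) + 1 = 0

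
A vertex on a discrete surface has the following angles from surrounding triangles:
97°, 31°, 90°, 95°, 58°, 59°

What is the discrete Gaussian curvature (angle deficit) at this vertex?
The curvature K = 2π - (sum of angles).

Sum of angles = 430°. K = 360° - 430° = -70° = -7π/18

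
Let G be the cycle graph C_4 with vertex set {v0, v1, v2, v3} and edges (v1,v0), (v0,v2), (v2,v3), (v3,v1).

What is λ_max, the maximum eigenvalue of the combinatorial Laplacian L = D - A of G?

The cycle graph C_n has Laplacian eigenvalues λ_k = 2 − 2cos(2πk/n), k = 0, 1, …, n−1. Here n = 4:
k=0: 2 − 2cos(0) = 0.0; k=1: 2 − 2cos(π/2) = 2.0; k=2: 2 − 2cos(π) = 4.0; k=3: 2 − 2cos(3π/2) = 2.0.
Laplacian eigenvalues: [0.0, 2.0, 2.0, 4.0]. Largest eigenvalue (spectral radius) = 4.0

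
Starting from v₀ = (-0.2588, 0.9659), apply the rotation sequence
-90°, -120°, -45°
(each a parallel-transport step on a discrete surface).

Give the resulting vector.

Total rotation: (-90°) + (-120°) + (-45°) = -255° ≡ 105° (mod 360°). Final vector: (-0.8660, -0.5000)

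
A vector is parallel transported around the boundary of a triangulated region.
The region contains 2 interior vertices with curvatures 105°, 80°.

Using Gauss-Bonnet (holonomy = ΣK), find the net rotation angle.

Holonomy = total enclosed curvature = 105° + 80° = 185°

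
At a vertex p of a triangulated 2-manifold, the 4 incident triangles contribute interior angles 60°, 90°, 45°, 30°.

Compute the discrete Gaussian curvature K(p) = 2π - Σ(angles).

Sum of angles = 225°. K = 360° - 225° = 135° = 3π/4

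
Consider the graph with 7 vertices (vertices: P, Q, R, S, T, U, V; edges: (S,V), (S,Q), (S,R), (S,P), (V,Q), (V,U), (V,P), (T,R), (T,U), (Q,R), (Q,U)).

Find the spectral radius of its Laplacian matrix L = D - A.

Degrees: deg(P) = 2, deg(Q) = 4, deg(R) = 3, deg(S) = 4, deg(T) = 2, deg(U) = 3, deg(V) = 4.
L = D − A with rows/columns ordered (P, Q, R, S, T, U, V):
  [ 2,  0,  0, -1,  0,  0, -1]
  [ 0,  4, -1, -1,  0, -1, -1]
  [ 0, -1,  3, -1, -1,  0,  0]
  [-1, -1, -1,  4,  0,  0, -1]
  [ 0,  0, -1,  0,  2, -1,  0]
  [ 0, -1,  0,  0, -1,  3, -1]
  [-1, -1,  0, -1,  0, -1,  4]
Characteristic polynomial: det(λI − L) = λ(λ² − 6λ + 6)(λ² − 8λ + 14)².
Roots: λ = 0; (λ² − 6λ + 6) = 0 ⇒ λ = 3 ± √3 ≈ 1.2679, 4.7321; (λ² − 8λ + 14) = 0 ⇒ λ = 4 ± √2 ≈ 2.5858, 5.4142 (multiplicity 2).
(Check: the roots sum (with multiplicity) to 22, matching trace L = Σdeg = 2·11 = 22.)
Laplacian eigenvalues: [0.0, 1.2679, 2.5858, 2.5858, 4.7321, 5.4142, 5.4142]. Largest eigenvalue (spectral radius) = 5.4142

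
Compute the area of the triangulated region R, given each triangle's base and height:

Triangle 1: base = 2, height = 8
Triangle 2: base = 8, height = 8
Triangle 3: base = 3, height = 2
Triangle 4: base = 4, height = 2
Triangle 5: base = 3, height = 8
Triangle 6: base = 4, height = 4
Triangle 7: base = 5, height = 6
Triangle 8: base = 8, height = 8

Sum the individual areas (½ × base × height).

(1/2)×2×8 + (1/2)×8×8 + (1/2)×3×2 + (1/2)×4×2 + (1/2)×3×8 + (1/2)×4×4 + (1/2)×5×6 + (1/2)×8×8 = 114.0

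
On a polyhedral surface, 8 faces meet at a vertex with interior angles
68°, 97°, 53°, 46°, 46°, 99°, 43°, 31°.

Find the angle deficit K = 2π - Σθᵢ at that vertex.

Sum of angles = 483°. K = 360° - 483° = -123° = -41π/60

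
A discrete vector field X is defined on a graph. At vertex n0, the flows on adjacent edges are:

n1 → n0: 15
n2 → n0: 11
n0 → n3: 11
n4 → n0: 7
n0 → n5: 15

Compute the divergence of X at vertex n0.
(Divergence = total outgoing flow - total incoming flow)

Divergence = sum of outgoing flows = (-15) + (-11) + 11 + (-7) + 15 = -7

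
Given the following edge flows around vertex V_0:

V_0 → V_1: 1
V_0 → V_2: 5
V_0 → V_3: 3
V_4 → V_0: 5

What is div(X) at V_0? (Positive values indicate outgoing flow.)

Divergence = sum of outgoing flows = 1 + 5 + 3 + (-5) = 4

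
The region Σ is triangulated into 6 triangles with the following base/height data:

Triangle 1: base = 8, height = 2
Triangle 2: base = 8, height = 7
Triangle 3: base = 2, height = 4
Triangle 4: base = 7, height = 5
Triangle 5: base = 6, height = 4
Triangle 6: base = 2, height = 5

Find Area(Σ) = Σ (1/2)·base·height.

(1/2)×8×2 + (1/2)×8×7 + (1/2)×2×4 + (1/2)×7×5 + (1/2)×6×4 + (1/2)×2×5 = 74.5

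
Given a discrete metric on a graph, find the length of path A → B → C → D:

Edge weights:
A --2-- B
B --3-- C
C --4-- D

Arc length = 2 + 3 + 4 = 9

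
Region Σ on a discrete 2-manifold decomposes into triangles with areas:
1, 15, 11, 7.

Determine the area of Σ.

1 + 15 + 11 + 7 = 34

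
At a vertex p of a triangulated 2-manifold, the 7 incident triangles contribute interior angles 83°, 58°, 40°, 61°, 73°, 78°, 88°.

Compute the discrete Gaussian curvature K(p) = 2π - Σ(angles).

Sum of angles = 481°. K = 360° - 481° = -121° = -121π/180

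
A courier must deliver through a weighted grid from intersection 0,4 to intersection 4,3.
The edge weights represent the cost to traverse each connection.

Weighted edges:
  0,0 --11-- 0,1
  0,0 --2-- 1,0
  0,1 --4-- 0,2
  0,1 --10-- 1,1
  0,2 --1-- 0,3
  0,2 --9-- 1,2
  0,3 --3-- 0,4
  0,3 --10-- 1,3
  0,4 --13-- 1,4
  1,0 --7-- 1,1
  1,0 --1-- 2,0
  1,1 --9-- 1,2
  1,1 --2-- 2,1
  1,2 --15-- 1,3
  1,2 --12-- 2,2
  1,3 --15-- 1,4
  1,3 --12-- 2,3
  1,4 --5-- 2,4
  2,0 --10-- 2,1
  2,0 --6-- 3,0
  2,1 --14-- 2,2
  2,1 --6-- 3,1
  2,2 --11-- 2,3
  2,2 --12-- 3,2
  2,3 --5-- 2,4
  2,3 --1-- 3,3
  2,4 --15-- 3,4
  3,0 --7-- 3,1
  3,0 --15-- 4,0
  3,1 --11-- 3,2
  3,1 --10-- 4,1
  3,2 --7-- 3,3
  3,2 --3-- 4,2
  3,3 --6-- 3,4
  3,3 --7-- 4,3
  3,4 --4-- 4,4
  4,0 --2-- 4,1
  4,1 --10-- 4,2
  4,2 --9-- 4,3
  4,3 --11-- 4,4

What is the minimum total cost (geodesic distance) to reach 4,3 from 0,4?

Shortest path: 0,4 → 1,4 → 2,4 → 2,3 → 3,3 → 4,3, total weight = 31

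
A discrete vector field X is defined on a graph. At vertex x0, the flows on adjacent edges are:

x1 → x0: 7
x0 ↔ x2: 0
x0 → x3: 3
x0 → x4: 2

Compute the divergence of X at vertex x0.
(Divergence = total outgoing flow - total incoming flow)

Divergence = sum of outgoing flows = (-7) + 0 + 3 + 2 = -2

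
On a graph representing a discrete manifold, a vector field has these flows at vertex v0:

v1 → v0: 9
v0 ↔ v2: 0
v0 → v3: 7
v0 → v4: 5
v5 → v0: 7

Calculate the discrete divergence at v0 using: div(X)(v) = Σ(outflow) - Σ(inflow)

Divergence = sum of outgoing flows = (-9) + 0 + 7 + 5 + (-7) = -4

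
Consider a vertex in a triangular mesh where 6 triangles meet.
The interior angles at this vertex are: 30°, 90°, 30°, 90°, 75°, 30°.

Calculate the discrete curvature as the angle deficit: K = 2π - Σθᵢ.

Sum of angles = 345°. K = 360° - 345° = 15° = π/12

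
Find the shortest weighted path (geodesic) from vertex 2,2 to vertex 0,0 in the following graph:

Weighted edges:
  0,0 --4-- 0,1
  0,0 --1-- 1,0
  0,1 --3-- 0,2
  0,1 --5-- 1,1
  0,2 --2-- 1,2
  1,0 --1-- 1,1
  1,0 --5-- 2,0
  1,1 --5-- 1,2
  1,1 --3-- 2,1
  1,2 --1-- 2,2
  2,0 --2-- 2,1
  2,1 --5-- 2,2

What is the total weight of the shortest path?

Shortest path: 2,2 → 1,2 → 1,1 → 1,0 → 0,0, total weight = 8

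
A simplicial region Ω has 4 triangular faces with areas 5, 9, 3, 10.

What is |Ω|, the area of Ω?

5 + 9 + 3 + 10 = 27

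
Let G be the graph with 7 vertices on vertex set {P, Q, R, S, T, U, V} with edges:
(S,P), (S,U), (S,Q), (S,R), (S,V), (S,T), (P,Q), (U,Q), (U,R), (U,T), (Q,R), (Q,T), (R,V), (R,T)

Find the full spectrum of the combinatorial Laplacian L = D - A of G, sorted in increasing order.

Degrees: deg(P) = 2, deg(Q) = 5, deg(R) = 5, deg(S) = 6, deg(T) = 4, deg(U) = 4, deg(V) = 2.
L = D − A with rows/columns ordered (P, Q, R, S, T, U, V):
  [ 2, -1,  0, -1,  0,  0,  0]
  [-1,  5, -1, -1, -1, -1,  0]
  [ 0, -1,  5, -1, -1, -1, -1]
  [-1, -1, -1,  6, -1, -1, -1]
  [ 0, -1, -1, -1,  4, -1,  0]
  [ 0, -1, -1, -1, -1,  4,  0]
  [ 0,  0, -1, -1,  0,  0,  2]
Characteristic polynomial: det(λI − L) = λ(λ² − 8λ + 11)(λ² − 8λ + 13)(λ − 5)(λ − 7).
Roots: λ = 0; (λ² − 8λ + 11) = 0 ⇒ λ = 4 ± √5 ≈ 1.7639, 6.2361; (λ² − 8λ + 13) = 0 ⇒ λ = 4 ± √3 ≈ 2.2679, 5.7321; (λ − 5) = 0 ⇒ λ = 5; (λ − 7) = 0 ⇒ λ = 7.
(Check: the roots sum (with multiplicity) to 28, matching trace L = Σdeg = 2·14 = 28.)
Laplacian eigenvalues (increasing order): [0.0, 1.7639, 2.2679, 5.0, 5.7321, 6.2361, 7.0]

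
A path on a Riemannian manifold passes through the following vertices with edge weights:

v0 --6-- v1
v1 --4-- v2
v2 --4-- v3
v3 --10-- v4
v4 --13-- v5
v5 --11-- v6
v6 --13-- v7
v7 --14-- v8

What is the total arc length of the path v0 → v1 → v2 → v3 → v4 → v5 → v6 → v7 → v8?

Arc length = 6 + 4 + 4 + 10 + 13 + 11 + 13 + 14 = 75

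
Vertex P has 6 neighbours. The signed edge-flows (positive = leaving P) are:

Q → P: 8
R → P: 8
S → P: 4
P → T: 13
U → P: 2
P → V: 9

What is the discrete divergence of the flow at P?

Divergence = sum of outgoing flows = (-8) + (-8) + (-4) + 13 + (-2) + 9 = 0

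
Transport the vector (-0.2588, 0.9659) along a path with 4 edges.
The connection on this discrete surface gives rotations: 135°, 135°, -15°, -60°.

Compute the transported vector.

Total rotation: 135° + 135° + (-15°) + (-60°) = 195° ≡ -165° (mod 360°). Final vector: (0.5000, -0.8660)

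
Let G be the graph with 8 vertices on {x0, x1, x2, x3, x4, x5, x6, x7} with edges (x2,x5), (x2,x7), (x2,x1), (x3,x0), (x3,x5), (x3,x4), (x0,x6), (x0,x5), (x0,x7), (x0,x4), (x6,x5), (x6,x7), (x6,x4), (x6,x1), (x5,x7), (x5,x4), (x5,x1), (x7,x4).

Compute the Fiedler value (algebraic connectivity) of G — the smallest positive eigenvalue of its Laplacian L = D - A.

Degrees: deg(x0) = 5, deg(x1) = 3, deg(x2) = 3, deg(x3) = 3, deg(x4) = 5, deg(x5) = 7, deg(x6) = 5, deg(x7) = 5.
L = D − A with rows/columns ordered (x0, x1, x2, x3, x4, x5, x6, x7):
  [ 5,  0,  0, -1, -1, -1, -1, -1]
  [ 0,  3, -1,  0,  0, -1, -1,  0]
  [ 0, -1,  3,  0,  0, -1,  0, -1]
  [-1,  0,  0,  3, -1, -1,  0,  0]
  [-1,  0,  0, -1,  5, -1, -1, -1]
  [-1, -1, -1, -1, -1,  7, -1, -1]
  [-1, -1,  0,  0, -1, -1,  5, -1]
  [-1,  0, -1,  0, -1, -1, -1,  5]
Characteristic polynomial: det(λI − L) = λ(λ − 2)(λ² − 10λ + 23)²(λ − 6)(λ − 8).
Roots: λ = 0; (λ − 2) = 0 ⇒ λ = 2; (λ² − 10λ + 23) = 0 ⇒ λ = 5 ± √2 ≈ 3.5858, 6.4142 (multiplicity 2); (λ − 6) = 0 ⇒ λ = 6; (λ − 8) = 0 ⇒ λ = 8.
(Check: the roots sum (with multiplicity) to 36, matching trace L = Σdeg = 2·18 = 36.)
Laplacian eigenvalues: [0.0, 2.0, 3.5858, 3.5858, 6.0, 6.4142, 6.4142, 8.0]. Algebraic connectivity (smallest non-zero eigenvalue) = 2.0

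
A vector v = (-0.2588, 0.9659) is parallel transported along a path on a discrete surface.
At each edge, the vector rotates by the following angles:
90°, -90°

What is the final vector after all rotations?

Total rotation: 90° + (-90°) = 0°. Final vector: (-0.2588, 0.9659)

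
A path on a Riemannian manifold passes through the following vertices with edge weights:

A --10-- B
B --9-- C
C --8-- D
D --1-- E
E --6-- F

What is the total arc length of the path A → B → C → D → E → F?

Arc length = 10 + 9 + 8 + 1 + 6 = 34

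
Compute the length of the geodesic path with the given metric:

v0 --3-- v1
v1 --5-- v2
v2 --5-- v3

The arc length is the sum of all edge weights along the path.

Arc length = 3 + 5 + 5 = 13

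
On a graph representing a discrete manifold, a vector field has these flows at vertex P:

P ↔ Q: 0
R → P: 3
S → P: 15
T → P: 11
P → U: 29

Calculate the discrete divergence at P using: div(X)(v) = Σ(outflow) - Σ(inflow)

Divergence = sum of outgoing flows = 0 + (-3) + (-15) + (-11) + 29 = 0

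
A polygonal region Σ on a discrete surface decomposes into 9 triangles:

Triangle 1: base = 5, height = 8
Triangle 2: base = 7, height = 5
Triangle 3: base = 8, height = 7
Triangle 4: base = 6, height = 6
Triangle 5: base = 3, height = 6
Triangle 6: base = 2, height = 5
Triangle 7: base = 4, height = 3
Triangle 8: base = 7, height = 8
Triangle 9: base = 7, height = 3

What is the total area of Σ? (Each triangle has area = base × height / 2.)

(1/2)×5×8 + (1/2)×7×5 + (1/2)×8×7 + (1/2)×6×6 + (1/2)×3×6 + (1/2)×2×5 + (1/2)×4×3 + (1/2)×7×8 + (1/2)×7×3 = 142.0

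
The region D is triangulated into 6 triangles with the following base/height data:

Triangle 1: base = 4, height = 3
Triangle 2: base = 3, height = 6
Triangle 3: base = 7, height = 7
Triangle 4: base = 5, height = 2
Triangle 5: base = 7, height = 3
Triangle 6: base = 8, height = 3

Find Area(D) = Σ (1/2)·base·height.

(1/2)×4×3 + (1/2)×3×6 + (1/2)×7×7 + (1/2)×5×2 + (1/2)×7×3 + (1/2)×8×3 = 67.0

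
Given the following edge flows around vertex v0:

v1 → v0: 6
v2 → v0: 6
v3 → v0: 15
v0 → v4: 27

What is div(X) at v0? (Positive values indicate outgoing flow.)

Divergence = sum of outgoing flows = (-6) + (-6) + (-15) + 27 = 0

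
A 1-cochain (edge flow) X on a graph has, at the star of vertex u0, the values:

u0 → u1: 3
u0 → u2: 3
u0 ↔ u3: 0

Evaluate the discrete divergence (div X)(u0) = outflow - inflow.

Divergence = sum of outgoing flows = 3 + 3 + 0 = 6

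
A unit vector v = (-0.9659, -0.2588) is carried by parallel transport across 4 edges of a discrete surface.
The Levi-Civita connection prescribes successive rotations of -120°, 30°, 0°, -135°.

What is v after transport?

Total rotation: (-120°) + 30° + 0° + (-135°) = -225° ≡ 135° (mod 360°). Final vector: (0.8660, -0.5000)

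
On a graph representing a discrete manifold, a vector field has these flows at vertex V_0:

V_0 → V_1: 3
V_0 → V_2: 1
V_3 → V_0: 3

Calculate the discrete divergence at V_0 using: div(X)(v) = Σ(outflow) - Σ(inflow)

Divergence = sum of outgoing flows = 3 + 1 + (-3) = 1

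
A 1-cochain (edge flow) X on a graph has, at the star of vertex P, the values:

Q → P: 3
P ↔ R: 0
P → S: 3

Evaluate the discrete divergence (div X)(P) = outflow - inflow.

Divergence = sum of outgoing flows = (-3) + 0 + 3 = 0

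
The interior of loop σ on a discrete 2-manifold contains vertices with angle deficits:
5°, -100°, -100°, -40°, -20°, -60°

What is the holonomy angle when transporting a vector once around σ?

Holonomy = total enclosed curvature = 5° + (-100°) + (-100°) + (-40°) + (-20°) + (-60°) = -315°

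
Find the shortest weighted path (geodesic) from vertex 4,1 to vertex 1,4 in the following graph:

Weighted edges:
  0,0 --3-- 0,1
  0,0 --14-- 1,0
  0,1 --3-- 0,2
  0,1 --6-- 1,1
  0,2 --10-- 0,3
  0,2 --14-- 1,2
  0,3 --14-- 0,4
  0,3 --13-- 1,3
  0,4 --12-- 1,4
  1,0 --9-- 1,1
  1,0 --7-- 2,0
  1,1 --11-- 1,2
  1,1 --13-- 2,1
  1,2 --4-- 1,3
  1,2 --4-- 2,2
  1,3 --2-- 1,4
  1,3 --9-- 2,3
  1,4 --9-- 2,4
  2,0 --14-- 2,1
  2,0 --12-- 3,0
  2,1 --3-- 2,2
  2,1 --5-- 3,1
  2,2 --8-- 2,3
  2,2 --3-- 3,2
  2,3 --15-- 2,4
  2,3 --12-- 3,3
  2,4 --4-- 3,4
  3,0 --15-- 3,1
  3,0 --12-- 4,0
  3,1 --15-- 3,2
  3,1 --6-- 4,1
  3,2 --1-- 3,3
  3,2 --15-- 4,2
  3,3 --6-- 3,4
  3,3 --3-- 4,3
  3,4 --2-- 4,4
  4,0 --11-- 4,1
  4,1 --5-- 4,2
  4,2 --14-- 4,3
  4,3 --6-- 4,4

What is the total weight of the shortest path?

Shortest path: 4,1 → 3,1 → 2,1 → 2,2 → 1,2 → 1,3 → 1,4, total weight = 24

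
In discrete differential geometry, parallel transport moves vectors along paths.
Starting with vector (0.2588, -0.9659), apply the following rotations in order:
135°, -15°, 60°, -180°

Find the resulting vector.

Total rotation: 135° + (-15°) + 60° + (-180°) = 0°. Final vector: (0.2588, -0.9659)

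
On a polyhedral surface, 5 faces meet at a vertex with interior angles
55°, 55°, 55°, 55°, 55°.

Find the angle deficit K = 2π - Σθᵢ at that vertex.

Sum of angles = 275°. K = 360° - 275° = 85°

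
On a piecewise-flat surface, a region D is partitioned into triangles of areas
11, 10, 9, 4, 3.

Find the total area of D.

11 + 10 + 9 + 4 + 3 = 37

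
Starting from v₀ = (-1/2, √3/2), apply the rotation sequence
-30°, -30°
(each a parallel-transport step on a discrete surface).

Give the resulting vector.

Total rotation: (-30°) + (-30°) = -60°. Final vector: (0.5000, 0.8660)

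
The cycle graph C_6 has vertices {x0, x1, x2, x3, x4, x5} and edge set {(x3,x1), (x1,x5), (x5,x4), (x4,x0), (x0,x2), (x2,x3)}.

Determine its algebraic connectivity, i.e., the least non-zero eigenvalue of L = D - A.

The cycle graph C_n has Laplacian eigenvalues λ_k = 2 − 2cos(2πk/n), k = 0, 1, …, n−1. Here n = 6:
k=0: 2 − 2cos(0) = 0.0; k=1: 2 − 2cos(π/3) = 1.0; k=2: 2 − 2cos(2π/3) = 3.0; k=3: 2 − 2cos(π) = 4.0; k=4: 2 − 2cos(4π/3) = 3.0; k=5: 2 − 2cos(5π/3) = 1.0.
Laplacian eigenvalues: [0.0, 1.0, 1.0, 3.0, 3.0, 4.0]. Algebraic connectivity (smallest non-zero eigenvalue) = 1.0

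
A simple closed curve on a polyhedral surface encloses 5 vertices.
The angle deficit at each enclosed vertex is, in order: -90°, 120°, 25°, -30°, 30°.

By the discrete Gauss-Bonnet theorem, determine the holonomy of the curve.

Holonomy = total enclosed curvature = (-90°) + 120° + 25° + (-30°) + 30° = 55°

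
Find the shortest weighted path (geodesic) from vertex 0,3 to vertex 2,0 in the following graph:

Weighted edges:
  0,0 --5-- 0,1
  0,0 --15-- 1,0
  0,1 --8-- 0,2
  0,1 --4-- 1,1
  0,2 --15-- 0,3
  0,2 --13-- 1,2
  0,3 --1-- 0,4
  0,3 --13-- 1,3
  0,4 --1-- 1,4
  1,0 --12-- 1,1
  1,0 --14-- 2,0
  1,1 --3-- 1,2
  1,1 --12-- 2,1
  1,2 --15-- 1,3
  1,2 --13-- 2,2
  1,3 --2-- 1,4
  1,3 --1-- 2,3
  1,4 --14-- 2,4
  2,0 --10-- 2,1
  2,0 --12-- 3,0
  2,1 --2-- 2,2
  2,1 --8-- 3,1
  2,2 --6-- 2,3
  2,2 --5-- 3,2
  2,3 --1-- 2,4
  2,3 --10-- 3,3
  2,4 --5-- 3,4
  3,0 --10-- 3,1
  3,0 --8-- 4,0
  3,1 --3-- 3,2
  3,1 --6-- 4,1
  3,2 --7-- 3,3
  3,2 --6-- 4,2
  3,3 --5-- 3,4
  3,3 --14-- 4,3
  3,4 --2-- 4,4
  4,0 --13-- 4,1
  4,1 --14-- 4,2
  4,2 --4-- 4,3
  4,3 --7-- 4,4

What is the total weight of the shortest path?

Shortest path: 0,3 → 0,4 → 1,4 → 1,3 → 2,3 → 2,2 → 2,1 → 2,0, total weight = 23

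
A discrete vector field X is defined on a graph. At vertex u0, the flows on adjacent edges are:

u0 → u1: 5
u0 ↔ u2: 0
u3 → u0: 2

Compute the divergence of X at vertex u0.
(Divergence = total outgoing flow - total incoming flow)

Divergence = sum of outgoing flows = 5 + 0 + (-2) = 3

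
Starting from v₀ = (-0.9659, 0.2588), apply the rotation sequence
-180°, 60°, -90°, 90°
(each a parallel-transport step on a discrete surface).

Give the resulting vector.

Total rotation: (-180°) + 60° + (-90°) + 90° = -120°. Final vector: (0.7071, 0.7071)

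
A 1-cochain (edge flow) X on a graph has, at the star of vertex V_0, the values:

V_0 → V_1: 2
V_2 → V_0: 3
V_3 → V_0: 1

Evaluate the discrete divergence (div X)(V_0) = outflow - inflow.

Divergence = sum of outgoing flows = 2 + (-3) + (-1) = -2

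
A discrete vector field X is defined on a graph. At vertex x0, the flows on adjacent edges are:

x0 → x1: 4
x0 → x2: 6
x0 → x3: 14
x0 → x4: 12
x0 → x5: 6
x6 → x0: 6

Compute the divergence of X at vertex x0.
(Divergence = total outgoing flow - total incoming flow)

Divergence = sum of outgoing flows = 4 + 6 + 14 + 12 + 6 + (-6) = 36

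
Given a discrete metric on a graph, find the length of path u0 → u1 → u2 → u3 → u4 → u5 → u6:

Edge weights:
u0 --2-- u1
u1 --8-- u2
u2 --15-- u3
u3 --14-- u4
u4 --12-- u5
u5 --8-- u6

Arc length = 2 + 8 + 15 + 14 + 12 + 8 = 59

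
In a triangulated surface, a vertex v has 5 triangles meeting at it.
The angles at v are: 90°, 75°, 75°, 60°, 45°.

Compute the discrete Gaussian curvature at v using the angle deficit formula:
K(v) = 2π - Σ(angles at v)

Sum of angles = 345°. K = 360° - 345° = 15°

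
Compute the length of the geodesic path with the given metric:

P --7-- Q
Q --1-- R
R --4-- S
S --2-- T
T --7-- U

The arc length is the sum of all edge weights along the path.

Arc length = 7 + 1 + 4 + 2 + 7 = 21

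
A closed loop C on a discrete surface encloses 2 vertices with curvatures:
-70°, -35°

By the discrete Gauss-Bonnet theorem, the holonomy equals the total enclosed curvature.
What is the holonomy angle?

Holonomy = total enclosed curvature = (-70°) + (-35°) = -105°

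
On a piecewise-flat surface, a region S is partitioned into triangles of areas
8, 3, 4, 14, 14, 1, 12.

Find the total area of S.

8 + 3 + 4 + 14 + 14 + 1 + 12 = 56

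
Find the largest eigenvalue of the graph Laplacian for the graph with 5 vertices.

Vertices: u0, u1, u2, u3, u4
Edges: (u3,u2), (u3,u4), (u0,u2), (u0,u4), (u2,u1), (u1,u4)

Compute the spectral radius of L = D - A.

Degrees: deg(u0) = 2, deg(u1) = 2, deg(u2) = 3, deg(u3) = 2, deg(u4) = 3.
L = D − A with rows/columns ordered (u0, u1, u2, u3, u4):
  [ 2,  0, -1,  0, -1]
  [ 0,  2, -1,  0, -1]
  [-1, -1,  3, -1,  0]
  [ 0,  0, -1,  2, -1]
  [-1, -1,  0, -1,  3]
Characteristic polynomial: det(λI − L) = λ(λ − 2)²(λ − 3)(λ − 5).
Roots: λ = 0; (λ − 2) = 0 ⇒ λ = 2 (multiplicity 2); (λ − 3) = 0 ⇒ λ = 3; (λ − 5) = 0 ⇒ λ = 5.
(Check: the roots sum (with multiplicity) to 12, matching trace L = Σdeg = 2·6 = 12.)
Laplacian eigenvalues: [0.0, 2.0, 2.0, 3.0, 5.0]. Largest eigenvalue (spectral radius) = 5.0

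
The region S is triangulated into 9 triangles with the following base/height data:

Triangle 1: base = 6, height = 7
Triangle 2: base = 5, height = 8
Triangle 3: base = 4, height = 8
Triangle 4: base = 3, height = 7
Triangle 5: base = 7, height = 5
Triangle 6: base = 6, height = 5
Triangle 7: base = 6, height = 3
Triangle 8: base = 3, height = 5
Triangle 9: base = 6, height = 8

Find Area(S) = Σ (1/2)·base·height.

(1/2)×6×7 + (1/2)×5×8 + (1/2)×4×8 + (1/2)×3×7 + (1/2)×7×5 + (1/2)×6×5 + (1/2)×6×3 + (1/2)×3×5 + (1/2)×6×8 = 140.5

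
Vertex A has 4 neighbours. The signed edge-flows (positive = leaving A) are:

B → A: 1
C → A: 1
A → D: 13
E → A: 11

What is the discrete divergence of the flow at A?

Divergence = sum of outgoing flows = (-1) + (-1) + 13 + (-11) = 0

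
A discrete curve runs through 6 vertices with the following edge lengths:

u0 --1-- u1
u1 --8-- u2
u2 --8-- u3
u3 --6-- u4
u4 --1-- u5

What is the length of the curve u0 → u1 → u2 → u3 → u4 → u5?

Arc length = 1 + 8 + 8 + 6 + 1 = 24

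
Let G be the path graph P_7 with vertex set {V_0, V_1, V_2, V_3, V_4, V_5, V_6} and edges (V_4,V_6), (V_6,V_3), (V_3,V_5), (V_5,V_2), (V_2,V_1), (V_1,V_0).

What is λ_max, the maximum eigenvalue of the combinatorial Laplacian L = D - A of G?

The path graph P_n has Laplacian eigenvalues λ_k = 2 − 2cos(kπ/n), k = 0, 1, …, n−1. Here n = 7:
k=0: 2 − 2cos(0) = 0.0; k=1: 2 − 2cos(π/7) = 0.1981; k=2: 2 − 2cos(2π/7) = 0.753; k=3: 2 − 2cos(3π/7) = 1.555; k=4: 2 − 2cos(4π/7) = 2.445; k=5: 2 − 2cos(5π/7) = 3.247; k=6: 2 − 2cos(6π/7) = 3.8019.
Laplacian eigenvalues: [0.0, 0.1981, 0.753, 1.555, 2.445, 3.247, 3.8019]. Largest eigenvalue (spectral radius) = 3.8019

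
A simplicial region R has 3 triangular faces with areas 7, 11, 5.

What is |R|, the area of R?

7 + 11 + 5 = 23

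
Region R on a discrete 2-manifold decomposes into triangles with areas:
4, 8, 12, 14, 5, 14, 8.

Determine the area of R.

4 + 8 + 12 + 14 + 5 + 14 + 8 = 65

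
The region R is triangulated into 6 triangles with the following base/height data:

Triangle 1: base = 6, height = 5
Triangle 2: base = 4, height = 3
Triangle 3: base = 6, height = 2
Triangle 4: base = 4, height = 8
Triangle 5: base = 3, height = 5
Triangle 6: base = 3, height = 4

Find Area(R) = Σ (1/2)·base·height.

(1/2)×6×5 + (1/2)×4×3 + (1/2)×6×2 + (1/2)×4×8 + (1/2)×3×5 + (1/2)×3×4 = 56.5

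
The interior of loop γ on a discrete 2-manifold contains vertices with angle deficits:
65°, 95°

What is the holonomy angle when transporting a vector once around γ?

Holonomy = total enclosed curvature = 65° + 95° = 160°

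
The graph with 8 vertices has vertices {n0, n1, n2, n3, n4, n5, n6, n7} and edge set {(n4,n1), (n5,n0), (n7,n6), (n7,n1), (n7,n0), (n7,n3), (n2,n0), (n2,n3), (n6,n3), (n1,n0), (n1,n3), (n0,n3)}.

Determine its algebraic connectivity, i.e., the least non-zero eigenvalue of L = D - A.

Degrees: deg(n0) = 5, deg(n1) = 4, deg(n2) = 2, deg(n3) = 5, deg(n4) = 1, deg(n5) = 1, deg(n6) = 2, deg(n7) = 4.
L = D − A with rows/columns ordered (n0, n1, n2, n3, n4, n5, n6, n7):
  [ 5, -1, -1, -1,  0, -1,  0, -1]
  [-1,  4,  0, -1, -1,  0,  0, -1]
  [-1,  0,  2, -1,  0,  0,  0,  0]
  [-1, -1, -1,  5,  0,  0, -1, -1]
  [ 0, -1,  0,  0,  1,  0,  0,  0]
  [-1,  0,  0,  0,  0,  1,  0,  0]
  [ 0,  0,  0, -1,  0,  0,  2, -1]
  [-1, -1,  0, -1,  0,  0, -1,  4]
Characteristic polynomial: det(λI − L) = λ(λ² − 6λ + 4)(λ − 1)(λ² − 8λ + 11)(λ − 3)(λ − 6).
Roots: λ = 0; (λ² − 6λ + 4) = 0 ⇒ λ = 3 ± √5 ≈ 0.7639, 5.2361; (λ − 1) = 0 ⇒ λ = 1; (λ² − 8λ + 11) = 0 ⇒ λ = 4 ± √5 ≈ 1.7639, 6.2361; (λ − 3) = 0 ⇒ λ = 3; (λ − 6) = 0 ⇒ λ = 6.
(Check: the roots sum (with multiplicity) to 24, matching trace L = Σdeg = 2·12 = 24.)
Laplacian eigenvalues: [0.0, 0.7639, 1.0, 1.7639, 3.0, 5.2361, 6.0, 6.2361]. Algebraic connectivity (smallest non-zero eigenvalue) = 0.7639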